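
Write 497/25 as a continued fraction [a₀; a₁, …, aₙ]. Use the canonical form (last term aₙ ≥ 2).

[19; 1, 7, 3]

497 = 19×25 + 22
25 = 1×22 + 3
22 = 7×3 + 1
3 = 3×1 + 0  (stop)
So 497/25 = [19; 1, 7, 3].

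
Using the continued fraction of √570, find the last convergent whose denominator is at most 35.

√570 = [23; 1, 6, 1, 46, …] (period length 4).
Convergents:
  p_0/q_0 = 23/1
  p_1/q_1 = 24/1
  p_2/q_2 = 167/7
  p_3/q_3 = 191/8
  p_4/q_4 = 8953/375
q_3 = 8 ≤ 35 < 375 = q_4, so the answer is 191/8.

191/8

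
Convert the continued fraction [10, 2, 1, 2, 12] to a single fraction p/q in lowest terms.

Fold from the inside: start with 12/1.
  2 + 1/12 = 25/12
  1 + 12/25 = 37/25
  2 + 25/37 = 99/37
  10 + 37/99 = 1027/99

1027/99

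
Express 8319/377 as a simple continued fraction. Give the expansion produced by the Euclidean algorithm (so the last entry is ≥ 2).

8319 = 22·377 + 25
377 = 15·25 + 2
25 = 12·2 + 1
2 = 2·1 + 0  (stop)
So 8319/377 = [22; 15, 12, 2].

[22; 15, 12, 2]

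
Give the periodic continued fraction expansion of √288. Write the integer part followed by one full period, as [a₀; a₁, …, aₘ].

[16; 1, 32]

a₀ = ⌊√288⌋ = 16.
With m₀=0, d₀=1 and mₖ₊₁ = dₖaₖ − mₖ, dₖ₊₁ = (n − mₖ₊₁²)/dₖ, aₖ₊₁ = ⌊(a₀+mₖ₊₁)/dₖ₊₁⌋:
  k=1: m=16, d=32, a=1
  k=2: m=16, d=1, a=32
d=1 and a=2a₀=32 at k=2, so the next step gives (m, d) = (16, 32) again — its k=1 value — and the period has length 2.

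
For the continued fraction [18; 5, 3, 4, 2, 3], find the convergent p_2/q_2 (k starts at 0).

291/16

Using pₖ = aₖpₖ₋₁ + pₖ₋₂, qₖ = aₖqₖ₋₁ + qₖ₋₂ (with p₋₁=1, p₋₂=0, q₋₁=0, q₋₂=1):
  k=0: a=18, p=18, q=1
  k=1: a=5, p=91, q=5
  k=2: a=3, p=291, q=16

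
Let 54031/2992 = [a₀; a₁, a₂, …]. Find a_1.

54031 = 18·2992 + 175   →  a_0 = 18
2992 = 17·175 + 17   →  a_1 = 17

17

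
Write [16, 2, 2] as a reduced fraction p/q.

Fold from the inside: start with 2/1.
  2 + 1/2 = 5/2
  16 + 2/5 = 82/5

82/5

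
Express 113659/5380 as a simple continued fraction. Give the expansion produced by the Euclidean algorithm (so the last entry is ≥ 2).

[21; 7, 1, 12, 17, 3]

113659 = 21×5380 + 679
5380 = 7×679 + 627
679 = 1×627 + 52
627 = 12×52 + 3
52 = 17×3 + 1
3 = 3×1 + 0  (stop)
So 113659/5380 = [21; 7, 1, 12, 17, 3].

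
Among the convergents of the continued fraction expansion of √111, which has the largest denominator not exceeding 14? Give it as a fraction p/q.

137/13

√111 = [10; 1, 1, 6, 1, 1, 20, …] (period length 6).
Convergents:
  p_0/q_0 = 10/1
  p_1/q_1 = 11/1
  p_2/q_2 = 21/2
  p_3/q_3 = 137/13
  p_4/q_4 = 158/15
q_3 = 13 ≤ 14 < 15 = q_4, so the answer is 137/13.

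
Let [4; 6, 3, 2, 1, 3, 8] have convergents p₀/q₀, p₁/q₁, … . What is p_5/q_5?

969/233

Using pₖ = aₖpₖ₋₁ + pₖ₋₂, qₖ = aₖqₖ₋₁ + qₖ₋₂ (with p₋₁=1, p₋₂=0, q₋₁=0, q₋₂=1):
  k=0: a=4, p=4, q=1
  k=1: a=6, p=25, q=6
  k=2: a=3, p=79, q=19
  k=3: a=2, p=183, q=44
  k=4: a=1, p=262, q=63
  k=5: a=3, p=969, q=233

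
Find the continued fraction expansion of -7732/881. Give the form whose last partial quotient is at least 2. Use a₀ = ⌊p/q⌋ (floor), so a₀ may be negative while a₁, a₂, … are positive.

[-9; 4, 2, 8, 2, 5]

-7732 = -9·881 + 197
881 = 4·197 + 93
197 = 2·93 + 11
93 = 8·11 + 5
11 = 2·5 + 1
5 = 5·1 + 0  (stop)
So -7732/881 = [-9; 4, 2, 8, 2, 5].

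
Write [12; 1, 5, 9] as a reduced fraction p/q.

Fold from the inside: start with 9/1.
  5 + 1/9 = 46/9
  1 + 9/46 = 55/46
  12 + 46/55 = 706/55

706/55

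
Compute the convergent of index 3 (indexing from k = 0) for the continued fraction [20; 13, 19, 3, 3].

15198/757

Using pₖ = aₖpₖ₋₁ + pₖ₋₂, qₖ = aₖqₖ₋₁ + qₖ₋₂ (with p₋₁=1, p₋₂=0, q₋₁=0, q₋₂=1):
  k=0: a=20, p=20, q=1
  k=1: a=13, p=261, q=13
  k=2: a=19, p=4979, q=248
  k=3: a=3, p=15198, q=757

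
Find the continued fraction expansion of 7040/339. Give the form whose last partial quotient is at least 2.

[20; 1, 3, 3, 2, 3, 3]

7040 = 20×339 + 260
339 = 1×260 + 79
260 = 3×79 + 23
79 = 3×23 + 10
23 = 2×10 + 3
10 = 3×3 + 1
3 = 3×1 + 0  (stop)
So 7040/339 = [20; 1, 3, 3, 2, 3, 3].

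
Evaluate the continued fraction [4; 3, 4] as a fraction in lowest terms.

Using pₖ = aₖpₖ₋₁ + pₖ₋₂ and qₖ = aₖqₖ₋₁ + qₖ₋₂:
  k=0: a=4, p=4, q=1
  k=1: a=3, p=13, q=3
  k=2: a=4, p=56, q=13

56/13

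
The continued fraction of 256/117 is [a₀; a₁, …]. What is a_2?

256 = 2·117 + 22   →  a_0 = 2
117 = 5·22 + 7   →  a_1 = 5
22 = 3·7 + 1   →  a_2 = 3

3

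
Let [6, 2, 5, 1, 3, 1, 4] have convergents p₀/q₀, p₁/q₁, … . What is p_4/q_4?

323/50

Using pₖ = aₖpₖ₋₁ + pₖ₋₂, qₖ = aₖqₖ₋₁ + qₖ₋₂ (with p₋₁=1, p₋₂=0, q₋₁=0, q₋₂=1):
  k=0: a=6, p=6, q=1
  k=1: a=2, p=13, q=2
  k=2: a=5, p=71, q=11
  k=3: a=1, p=84, q=13
  k=4: a=3, p=323, q=50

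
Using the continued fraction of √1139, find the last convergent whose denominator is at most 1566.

36449/1080

√1139 = [33; 1, 2, 1, 66, …] (period length 4).
Convergents:
  p_0/q_0 = 33/1
  p_1/q_1 = 34/1
  p_2/q_2 = 101/3
  p_3/q_3 = 135/4
  p_4/q_4 = 9011/267
  p_5/q_5 = 9146/271
  p_6/q_6 = 27303/809
  p_7/q_7 = 36449/1080
  p_8/q_8 = 2432937/72089
q_7 = 1080 ≤ 1566 < 72089 = q_8, so the answer is 36449/1080.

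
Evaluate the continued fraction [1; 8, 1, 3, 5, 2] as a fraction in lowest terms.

Fold from the inside: start with 2/1.
  5 + 1/2 = 11/2
  3 + 2/11 = 35/11
  1 + 11/35 = 46/35
  8 + 35/46 = 403/46
  1 + 46/403 = 449/403

449/403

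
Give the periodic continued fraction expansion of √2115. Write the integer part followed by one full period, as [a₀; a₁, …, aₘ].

a₀ = ⌊√2115⌋ = 45.
With m₀=0, d₀=1 and mₖ₊₁ = dₖaₖ − mₖ, dₖ₊₁ = (n − mₖ₊₁²)/dₖ, aₖ₊₁ = ⌊(a₀+mₖ₊₁)/dₖ₊₁⌋:
  k=1: m=45, d=90, a=1
  k=2: m=45, d=1, a=90
d=1 and a=2a₀=90 at k=2, so the next step gives (m, d) = (45, 90) again — its k=1 value — and the period has length 2.

[45; 1, 90]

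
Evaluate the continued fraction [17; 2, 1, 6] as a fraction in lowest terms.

Using pₖ = aₖpₖ₋₁ + pₖ₋₂ and qₖ = aₖqₖ₋₁ + qₖ₋₂:
  k=0: a=17, p=17, q=1
  k=1: a=2, p=35, q=2
  k=2: a=1, p=52, q=3
  k=3: a=6, p=347, q=20

347/20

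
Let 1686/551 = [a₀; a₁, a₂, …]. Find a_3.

2

1686 = 3·551 + 33   →  a_0 = 3
551 = 16·33 + 23   →  a_1 = 16
33 = 1·23 + 10   →  a_2 = 1
23 = 2·10 + 3   →  a_3 = 2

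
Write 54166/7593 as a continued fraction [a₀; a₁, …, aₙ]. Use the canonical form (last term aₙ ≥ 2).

[7; 7, 2, 12, 1, 1, 19]

54166 = 7*7593 + 1015
7593 = 7*1015 + 488
1015 = 2*488 + 39
488 = 12*39 + 20
39 = 1*20 + 19
20 = 1*19 + 1
19 = 19*1 + 0  (stop)
So 54166/7593 = [7; 7, 2, 12, 1, 1, 19].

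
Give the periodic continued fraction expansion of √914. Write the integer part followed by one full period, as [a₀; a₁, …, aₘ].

[30; 4, 3, 3, 4, 60]

a₀ = ⌊√914⌋ = 30.
With m₀=0, d₀=1 and mₖ₊₁ = dₖaₖ − mₖ, dₖ₊₁ = (n − mₖ₊₁²)/dₖ, aₖ₊₁ = ⌊(a₀+mₖ₊₁)/dₖ₊₁⌋:
  k=1: m=30, d=14, a=4
  k=2: m=26, d=17, a=3
  k=3: m=25, d=17, a=3
  k=4: m=26, d=14, a=4
  k=5: m=30, d=1, a=60
d=1 and a=2a₀=60 at k=5, so the next step gives (m, d) = (30, 14) again — its k=1 value — and the period has length 5.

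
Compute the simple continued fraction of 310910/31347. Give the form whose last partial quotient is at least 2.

[9; 1, 11, 4, 12, 17, 3]

310910 = 9*31347 + 28787
31347 = 1*28787 + 2560
28787 = 11*2560 + 627
2560 = 4*627 + 52
627 = 12*52 + 3
52 = 17*3 + 1
3 = 3*1 + 0  (stop)
So 310910/31347 = [9; 1, 11, 4, 12, 17, 3].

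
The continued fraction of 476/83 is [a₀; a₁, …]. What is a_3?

476 = 5·83 + 61   →  a_0 = 5
83 = 1·61 + 22   →  a_1 = 1
61 = 2·22 + 17   →  a_2 = 2
22 = 1·17 + 5   →  a_3 = 1

1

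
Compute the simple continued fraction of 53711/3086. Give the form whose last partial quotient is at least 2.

[17; 2, 2, 8, 18, 4]

53711 = 17·3086 + 1249
3086 = 2·1249 + 588
1249 = 2·588 + 73
588 = 8·73 + 4
73 = 18·4 + 1
4 = 4·1 + 0  (stop)
So 53711/3086 = [17; 2, 2, 8, 18, 4].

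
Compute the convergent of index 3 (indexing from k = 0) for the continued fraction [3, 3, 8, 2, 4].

176/53

Using pₖ = aₖpₖ₋₁ + pₖ₋₂, qₖ = aₖqₖ₋₁ + qₖ₋₂ (with p₋₁=1, p₋₂=0, q₋₁=0, q₋₂=1):
  k=0: a=3, p=3, q=1
  k=1: a=3, p=10, q=3
  k=2: a=8, p=83, q=25
  k=3: a=2, p=176, q=53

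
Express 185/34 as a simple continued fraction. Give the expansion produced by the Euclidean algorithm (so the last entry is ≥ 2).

[5; 2, 3, 1, 3]

185 = 5*34 + 15
34 = 2*15 + 4
15 = 3*4 + 3
4 = 1*3 + 1
3 = 3*1 + 0  (stop)
So 185/34 = [5; 2, 3, 1, 3].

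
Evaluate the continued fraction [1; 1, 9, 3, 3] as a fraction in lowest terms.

Using pₖ = aₖpₖ₋₁ + pₖ₋₂ and qₖ = aₖqₖ₋₁ + qₖ₋₂:
  k=0: a=1, p=1, q=1
  k=1: a=1, p=2, q=1
  k=2: a=9, p=19, q=10
  k=3: a=3, p=59, q=31
  k=4: a=3, p=196, q=103

196/103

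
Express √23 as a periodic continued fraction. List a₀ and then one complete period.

a₀ = ⌊√23⌋ = 4.
With m₀=0, d₀=1 and mₖ₊₁ = dₖaₖ − mₖ, dₖ₊₁ = (n − mₖ₊₁²)/dₖ, aₖ₊₁ = ⌊(a₀+mₖ₊₁)/dₖ₊₁⌋:
  k=1: m=4, d=7, a=1
  k=2: m=3, d=2, a=3
  k=3: m=3, d=7, a=1
  k=4: m=4, d=1, a=8
d=1 and a=2a₀=8 at k=4, so the next step gives (m, d) = (4, 7) again — its k=1 value — and the period has length 4.

[4; 1, 3, 1, 8]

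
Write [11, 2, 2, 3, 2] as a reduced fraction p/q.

Using pₖ = aₖpₖ₋₁ + pₖ₋₂ and qₖ = aₖqₖ₋₁ + qₖ₋₂:
  k=0: a=11, p=11, q=1
  k=1: a=2, p=23, q=2
  k=2: a=2, p=57, q=5
  k=3: a=3, p=194, q=17
  k=4: a=2, p=445, q=39

445/39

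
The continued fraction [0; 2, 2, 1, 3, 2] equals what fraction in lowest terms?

Fold from the inside: start with 2/1.
  3 + 1/2 = 7/2
  1 + 2/7 = 9/7
  2 + 7/9 = 25/9
  2 + 9/25 = 59/25
  0 + 25/59 = 25/59

25/59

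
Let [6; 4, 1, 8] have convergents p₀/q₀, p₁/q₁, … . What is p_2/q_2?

Using pₖ = aₖpₖ₋₁ + pₖ₋₂, qₖ = aₖqₖ₋₁ + qₖ₋₂ (with p₋₁=1, p₋₂=0, q₋₁=0, q₋₂=1):
  k=0: a=6, p=6, q=1
  k=1: a=4, p=25, q=4
  k=2: a=1, p=31, q=5

31/5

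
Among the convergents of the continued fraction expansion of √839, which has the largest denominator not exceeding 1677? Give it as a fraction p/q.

47851/1652

√839 = [28; 1, 27, 1, 56, …] (period length 4).
Convergents:
  p_0/q_0 = 28/1
  p_1/q_1 = 29/1
  p_2/q_2 = 811/28
  p_3/q_3 = 840/29
  p_4/q_4 = 47851/1652
  p_5/q_5 = 48691/1681
q_4 = 1652 ≤ 1677 < 1681 = q_5, so the answer is 47851/1652.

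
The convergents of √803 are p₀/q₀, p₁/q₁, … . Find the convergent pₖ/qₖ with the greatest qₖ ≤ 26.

85/3

√803 = [28; 2, 1, 27, 1, 2, 56, …] (period length 6).
Convergents:
  p_0/q_0 = 28/1
  p_1/q_1 = 57/2
  p_2/q_2 = 85/3
  p_3/q_3 = 2352/83
q_2 = 3 ≤ 26 < 83 = q_3, so the answer is 85/3.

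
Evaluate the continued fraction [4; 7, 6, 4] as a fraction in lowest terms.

741/179

Fold from the inside: start with 4/1.
  6 + 1/4 = 25/4
  7 + 4/25 = 179/25
  4 + 25/179 = 741/179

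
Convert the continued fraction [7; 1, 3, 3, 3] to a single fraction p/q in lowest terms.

334/43

Using pₖ = aₖpₖ₋₁ + pₖ₋₂ and qₖ = aₖqₖ₋₁ + qₖ₋₂:
  k=0: a=7, p=7, q=1
  k=1: a=1, p=8, q=1
  k=2: a=3, p=31, q=4
  k=3: a=3, p=101, q=13
  k=4: a=3, p=334, q=43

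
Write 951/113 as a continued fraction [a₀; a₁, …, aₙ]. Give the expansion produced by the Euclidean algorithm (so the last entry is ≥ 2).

[8; 2, 2, 2, 9]

951 = 8*113 + 47
113 = 2*47 + 19
47 = 2*19 + 9
19 = 2*9 + 1
9 = 9*1 + 0  (stop)
So 951/113 = [8; 2, 2, 2, 9].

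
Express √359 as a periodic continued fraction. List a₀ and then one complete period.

[18; 1, 17, 1, 36]

a₀ = ⌊√359⌋ = 18.
With m₀=0, d₀=1 and mₖ₊₁ = dₖaₖ − mₖ, dₖ₊₁ = (n − mₖ₊₁²)/dₖ, aₖ₊₁ = ⌊(a₀+mₖ₊₁)/dₖ₊₁⌋:
  k=1: m=18, d=35, a=1
  k=2: m=17, d=2, a=17
  k=3: m=17, d=35, a=1
  k=4: m=18, d=1, a=36
d=1 and a=2a₀=36 at k=4, so the next step gives (m, d) = (18, 35) again — its k=1 value — and the period has length 4.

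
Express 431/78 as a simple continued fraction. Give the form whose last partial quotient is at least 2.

[5; 1, 1, 9, 4]

431 = 5·78 + 41
78 = 1·41 + 37
41 = 1·37 + 4
37 = 9·4 + 1
4 = 4·1 + 0  (stop)
So 431/78 = [5; 1, 1, 9, 4].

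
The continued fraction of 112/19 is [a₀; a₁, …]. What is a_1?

1

112 = 5·19 + 17   →  a_0 = 5
19 = 1·17 + 2   →  a_1 = 1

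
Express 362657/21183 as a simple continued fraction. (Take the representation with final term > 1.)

[17; 8, 3, 8, 14, 2, 3]

362657 = 17×21183 + 2546
21183 = 8×2546 + 815
2546 = 3×815 + 101
815 = 8×101 + 7
101 = 14×7 + 3
7 = 2×3 + 1
3 = 3×1 + 0  (stop)
So 362657/21183 = [17; 8, 3, 8, 14, 2, 3].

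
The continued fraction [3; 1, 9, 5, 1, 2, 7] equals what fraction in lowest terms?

4963/1272

Using pₖ = aₖpₖ₋₁ + pₖ₋₂ and qₖ = aₖqₖ₋₁ + qₖ₋₂:
  k=0: a=3, p=3, q=1
  k=1: a=1, p=4, q=1
  k=2: a=9, p=39, q=10
  k=3: a=5, p=199, q=51
  k=4: a=1, p=238, q=61
  k=5: a=2, p=675, q=173
  k=6: a=7, p=4963, q=1272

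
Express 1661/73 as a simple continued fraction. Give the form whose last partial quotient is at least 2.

1661 = 22×73 + 55
73 = 1×55 + 18
55 = 3×18 + 1
18 = 18×1 + 0  (stop)
So 1661/73 = [22; 1, 3, 18].

[22; 1, 3, 18]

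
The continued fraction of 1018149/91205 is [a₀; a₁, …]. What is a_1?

1018149 = 11·91205 + 14894   →  a_0 = 11
91205 = 6·14894 + 1841   →  a_1 = 6

6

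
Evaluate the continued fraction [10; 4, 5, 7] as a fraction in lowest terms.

Fold from the inside: start with 7/1.
  5 + 1/7 = 36/7
  4 + 7/36 = 151/36
  10 + 36/151 = 1546/151

1546/151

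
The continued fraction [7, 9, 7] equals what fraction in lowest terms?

455/64

Fold from the inside: start with 7/1.
  9 + 1/7 = 64/7
  7 + 7/64 = 455/64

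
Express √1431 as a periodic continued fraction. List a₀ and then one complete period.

[37; 1, 4, 1, 4, 1, 74]

a₀ = ⌊√1431⌋ = 37.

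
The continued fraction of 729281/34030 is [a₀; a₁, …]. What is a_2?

729281 = 21·34030 + 14651   →  a_0 = 21
34030 = 2·14651 + 4728   →  a_1 = 2
14651 = 3·4728 + 467   →  a_2 = 3

3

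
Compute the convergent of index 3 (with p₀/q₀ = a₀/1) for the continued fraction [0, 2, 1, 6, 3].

7/20

Using pₖ = aₖpₖ₋₁ + pₖ₋₂, qₖ = aₖqₖ₋₁ + qₖ₋₂ (with p₋₁=1, p₋₂=0, q₋₁=0, q₋₂=1):
  k=0: a=0, p=0, q=1
  k=1: a=2, p=1, q=2
  k=2: a=1, p=1, q=3
  k=3: a=6, p=7, q=20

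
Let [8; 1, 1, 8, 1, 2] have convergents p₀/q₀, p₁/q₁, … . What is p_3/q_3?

Using pₖ = aₖpₖ₋₁ + pₖ₋₂, qₖ = aₖqₖ₋₁ + qₖ₋₂ (with p₋₁=1, p₋₂=0, q₋₁=0, q₋₂=1):
  k=0: a=8, p=8, q=1
  k=1: a=1, p=9, q=1
  k=2: a=1, p=17, q=2
  k=3: a=8, p=145, q=17

145/17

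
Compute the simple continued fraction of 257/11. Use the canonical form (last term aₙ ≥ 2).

[23; 2, 1, 3]

257 = 23×11 + 4
11 = 2×4 + 3
4 = 1×3 + 1
3 = 3×1 + 0  (stop)
So 257/11 = [23; 2, 1, 3].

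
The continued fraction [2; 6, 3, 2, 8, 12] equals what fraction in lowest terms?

9707/4496

Fold from the inside: start with 12/1.
  8 + 1/12 = 97/12
  2 + 12/97 = 206/97
  3 + 97/206 = 715/206
  6 + 206/715 = 4496/715
  2 + 715/4496 = 9707/4496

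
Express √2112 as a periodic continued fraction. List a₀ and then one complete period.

[45; 1, 21, 1, 90]

a₀ = ⌊√2112⌋ = 45.
With m₀=0, d₀=1 and mₖ₊₁ = dₖaₖ − mₖ, dₖ₊₁ = (n − mₖ₊₁²)/dₖ, aₖ₊₁ = ⌊(a₀+mₖ₊₁)/dₖ₊₁⌋:
  k=1: m=45, d=87, a=1
  k=2: m=42, d=4, a=21
  k=3: m=42, d=87, a=1
  k=4: m=45, d=1, a=90
d=1 and a=2a₀=90 at k=4, so the next step gives (m, d) = (45, 87) again — its k=1 value — and the period has length 4.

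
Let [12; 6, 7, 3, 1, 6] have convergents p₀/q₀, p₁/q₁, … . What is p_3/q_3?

1642/135

Using pₖ = aₖpₖ₋₁ + pₖ₋₂, qₖ = aₖqₖ₋₁ + qₖ₋₂ (with p₋₁=1, p₋₂=0, q₋₁=0, q₋₂=1):
  k=0: a=12, p=12, q=1
  k=1: a=6, p=73, q=6
  k=2: a=7, p=523, q=43
  k=3: a=3, p=1642, q=135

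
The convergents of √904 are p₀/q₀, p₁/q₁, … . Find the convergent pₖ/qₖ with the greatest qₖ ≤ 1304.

√904 = [30; 15, 60, …] (period length 2).
Convergents:
  p_0/q_0 = 30/1
  p_1/q_1 = 451/15
  p_2/q_2 = 27090/901
  p_3/q_3 = 406801/13530
q_2 = 901 ≤ 1304 < 13530 = q_3, so the answer is 27090/901.

27090/901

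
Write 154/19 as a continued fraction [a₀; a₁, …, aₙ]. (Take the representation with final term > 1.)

154 = 8·19 + 2
19 = 9·2 + 1
2 = 2·1 + 0  (stop)
So 154/19 = [8; 9, 2].

[8; 9, 2]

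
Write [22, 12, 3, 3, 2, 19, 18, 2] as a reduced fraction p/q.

Using pₖ = aₖpₖ₋₁ + pₖ₋₂ and qₖ = aₖqₖ₋₁ + qₖ₋₂:
  k=0: a=22, p=22, q=1
  k=1: a=12, p=265, q=12
  k=2: a=3, p=817, q=37
  k=3: a=3, p=2716, q=123
  k=4: a=2, p=6249, q=283
  k=5: a=19, p=121447, q=5500
  k=6: a=18, p=2192295, q=99283
  k=7: a=2, p=4506037, q=204066

4506037/204066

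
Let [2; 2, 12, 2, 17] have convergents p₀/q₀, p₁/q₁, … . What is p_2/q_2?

62/25

Using pₖ = aₖpₖ₋₁ + pₖ₋₂, qₖ = aₖqₖ₋₁ + qₖ₋₂ (with p₋₁=1, p₋₂=0, q₋₁=0, q₋₂=1):
  k=0: a=2, p=2, q=1
  k=1: a=2, p=5, q=2
  k=2: a=12, p=62, q=25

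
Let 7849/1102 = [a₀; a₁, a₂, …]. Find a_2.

7849 = 7·1102 + 135   →  a_0 = 7
1102 = 8·135 + 22   →  a_1 = 8
135 = 6·22 + 3   →  a_2 = 6

6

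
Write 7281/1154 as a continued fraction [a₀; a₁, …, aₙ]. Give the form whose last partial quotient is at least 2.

7281 = 6·1154 + 357
1154 = 3·357 + 83
357 = 4·83 + 25
83 = 3·25 + 8
25 = 3·8 + 1
8 = 8·1 + 0  (stop)
So 7281/1154 = [6; 3, 4, 3, 3, 8].

[6; 3, 4, 3, 3, 8]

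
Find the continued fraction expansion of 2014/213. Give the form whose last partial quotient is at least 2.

[9; 2, 5, 9, 2]

2014 = 9*213 + 97
213 = 2*97 + 19
97 = 5*19 + 2
19 = 9*2 + 1
2 = 2*1 + 0  (stop)
So 2014/213 = [9; 2, 5, 9, 2].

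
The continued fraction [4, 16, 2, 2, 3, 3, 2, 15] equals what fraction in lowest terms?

132687/32674

Fold from the inside: start with 15/1.
  2 + 1/15 = 31/15
  3 + 15/31 = 108/31
  3 + 31/108 = 355/108
  2 + 108/355 = 818/355
  2 + 355/818 = 1991/818
  16 + 818/1991 = 32674/1991
  4 + 1991/32674 = 132687/32674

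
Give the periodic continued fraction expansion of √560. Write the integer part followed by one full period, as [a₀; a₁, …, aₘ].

a₀ = ⌊√560⌋ = 23.
With m₀=0, d₀=1 and mₖ₊₁ = dₖaₖ − mₖ, dₖ₊₁ = (n − mₖ₊₁²)/dₖ, aₖ₊₁ = ⌊(a₀+mₖ₊₁)/dₖ₊₁⌋:
  k=1: m=23, d=31, a=1
  k=2: m=8, d=16, a=1
  k=3: m=8, d=31, a=1
  k=4: m=23, d=1, a=46
d=1 and a=2a₀=46 at k=4, so the next step gives (m, d) = (23, 31) again — its k=1 value — and the period has length 4.

[23; 1, 1, 1, 46]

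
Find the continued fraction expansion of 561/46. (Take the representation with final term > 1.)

[12; 5, 9]

561 = 12·46 + 9
46 = 5·9 + 1
9 = 9·1 + 0  (stop)
So 561/46 = [12; 5, 9].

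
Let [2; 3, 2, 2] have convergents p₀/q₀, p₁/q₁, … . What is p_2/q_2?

16/7

Using pₖ = aₖpₖ₋₁ + pₖ₋₂, qₖ = aₖqₖ₋₁ + qₖ₋₂ (with p₋₁=1, p₋₂=0, q₋₁=0, q₋₂=1):
  k=0: a=2, p=2, q=1
  k=1: a=3, p=7, q=3
  k=2: a=2, p=16, q=7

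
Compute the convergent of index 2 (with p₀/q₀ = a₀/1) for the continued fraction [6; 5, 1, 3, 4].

37/6

Using pₖ = aₖpₖ₋₁ + pₖ₋₂, qₖ = aₖqₖ₋₁ + qₖ₋₂ (with p₋₁=1, p₋₂=0, q₋₁=0, q₋₂=1):
  k=0: a=6, p=6, q=1
  k=1: a=5, p=31, q=5
  k=2: a=1, p=37, q=6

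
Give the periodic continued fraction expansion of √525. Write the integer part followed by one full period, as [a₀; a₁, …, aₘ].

a₀ = ⌊√525⌋ = 22.

[22; 1, 10, 2, 10, 1, 44]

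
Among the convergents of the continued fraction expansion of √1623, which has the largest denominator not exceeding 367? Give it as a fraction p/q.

√1623 = [40; 3, 2, 26, 2, 3, 80, …] (period length 6).
Convergents:
  p_0/q_0 = 40/1
  p_1/q_1 = 121/3
  p_2/q_2 = 282/7
  p_3/q_3 = 7453/185
  p_4/q_4 = 15188/377
q_3 = 185 ≤ 367 < 377 = q_4, so the answer is 7453/185.

7453/185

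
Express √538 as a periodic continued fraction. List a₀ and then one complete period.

[23; 5, 7, 1, 1, 7, 5, 46]

a₀ = ⌊√538⌋ = 23.
With m₀=0, d₀=1 and mₖ₊₁ = dₖaₖ − mₖ, dₖ₊₁ = (n − mₖ₊₁²)/dₖ, aₖ₊₁ = ⌊(a₀+mₖ₊₁)/dₖ₊₁⌋:
  k=1: m=23, d=9, a=5
  k=2: m=22, d=6, a=7
  k=3: m=20, d=23, a=1
  k=4: m=3, d=23, a=1
  k=5: m=20, d=6, a=7
  k=6: m=22, d=9, a=5
  k=7: m=23, d=1, a=46
d=1 and a=2a₀=46 at k=7, so the next step gives (m, d) = (23, 9) again — its k=1 value — and the period has length 7.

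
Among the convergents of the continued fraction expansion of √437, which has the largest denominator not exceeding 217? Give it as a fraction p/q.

4160/199

√437 = [20; 1, 9, 2, 9, 1, 40, …] (period length 6).
Convergents:
  p_0/q_0 = 20/1
  p_1/q_1 = 21/1
  p_2/q_2 = 209/10
  p_3/q_3 = 439/21
  p_4/q_4 = 4160/199
  p_5/q_5 = 4599/220
q_4 = 199 ≤ 217 < 220 = q_5, so the answer is 4160/199.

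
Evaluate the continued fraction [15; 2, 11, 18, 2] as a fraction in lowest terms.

13234/855

Fold from the inside: start with 2/1.
  18 + 1/2 = 37/2
  11 + 2/37 = 409/37
  2 + 37/409 = 855/409
  15 + 409/855 = 13234/855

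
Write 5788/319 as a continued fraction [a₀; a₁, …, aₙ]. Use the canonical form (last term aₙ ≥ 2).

[18; 6, 1, 14, 3]

5788 = 18·319 + 46
319 = 6·46 + 43
46 = 1·43 + 3
43 = 14·3 + 1
3 = 3·1 + 0  (stop)
So 5788/319 = [18; 6, 1, 14, 3].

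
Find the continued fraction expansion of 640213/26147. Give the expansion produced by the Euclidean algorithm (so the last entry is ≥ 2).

[24; 2, 16, 3, 14, 18]

640213 = 24×26147 + 12685
26147 = 2×12685 + 777
12685 = 16×777 + 253
777 = 3×253 + 18
253 = 14×18 + 1
18 = 18×1 + 0  (stop)
So 640213/26147 = [24; 2, 16, 3, 14, 18].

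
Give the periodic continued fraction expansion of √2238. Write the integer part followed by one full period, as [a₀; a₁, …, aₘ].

[47; 3, 3, 1, 30, 1, 3, 3, 94]

a₀ = ⌊√2238⌋ = 47.
With m₀=0, d₀=1 and mₖ₊₁ = dₖaₖ − mₖ, dₖ₊₁ = (n − mₖ₊₁²)/dₖ, aₖ₊₁ = ⌊(a₀+mₖ₊₁)/dₖ₊₁⌋:
  k=1: m=47, d=29, a=3
  k=2: m=40, d=22, a=3
  k=3: m=26, d=71, a=1
  k=4: m=45, d=3, a=30
  k=5: m=45, d=71, a=1
  k=6: m=26, d=22, a=3
  k=7: m=40, d=29, a=3
  k=8: m=47, d=1, a=94
d=1 and a=2a₀=94 at k=8, so the next step gives (m, d) = (47, 29) again — its k=1 value — and the period has length 8.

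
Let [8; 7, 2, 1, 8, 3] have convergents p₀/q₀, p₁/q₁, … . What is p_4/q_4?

Using pₖ = aₖpₖ₋₁ + pₖ₋₂, qₖ = aₖqₖ₋₁ + qₖ₋₂ (with p₋₁=1, p₋₂=0, q₋₁=0, q₋₂=1):
  k=0: a=8, p=8, q=1
  k=1: a=7, p=57, q=7
  k=2: a=2, p=122, q=15
  k=3: a=1, p=179, q=22
  k=4: a=8, p=1554, q=191

1554/191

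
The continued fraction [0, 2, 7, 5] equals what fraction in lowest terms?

Fold from the inside: start with 5/1.
  7 + 1/5 = 36/5
  2 + 5/36 = 77/36
  0 + 36/77 = 36/77

36/77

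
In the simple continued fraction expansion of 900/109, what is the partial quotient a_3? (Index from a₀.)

8

900 = 8·109 + 28   →  a_0 = 8
109 = 3·28 + 25   →  a_1 = 3
28 = 1·25 + 3   →  a_2 = 1
25 = 8·3 + 1   →  a_3 = 8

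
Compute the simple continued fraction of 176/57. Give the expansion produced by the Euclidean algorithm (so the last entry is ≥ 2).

[3; 11, 2, 2]

176 = 3·57 + 5
57 = 11·5 + 2
5 = 2·2 + 1
2 = 2·1 + 0  (stop)
So 176/57 = [3; 11, 2, 2].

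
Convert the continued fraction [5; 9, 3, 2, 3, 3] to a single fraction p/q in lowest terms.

3749/734

Using pₖ = aₖpₖ₋₁ + pₖ₋₂ and qₖ = aₖqₖ₋₁ + qₖ₋₂:
  k=0: a=5, p=5, q=1
  k=1: a=9, p=46, q=9
  k=2: a=3, p=143, q=28
  k=3: a=2, p=332, q=65
  k=4: a=3, p=1139, q=223
  k=5: a=3, p=3749, q=734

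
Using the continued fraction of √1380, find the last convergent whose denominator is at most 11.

√1380 = [37; 6, 1, 2, 1, 6, 74, …] (period length 6).
Convergents:
  p_0/q_0 = 37/1
  p_1/q_1 = 223/6
  p_2/q_2 = 260/7
  p_3/q_3 = 743/20
q_2 = 7 ≤ 11 < 20 = q_3, so the answer is 260/7.

260/7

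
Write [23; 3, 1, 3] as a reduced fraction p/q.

349/15

Fold from the inside: start with 3/1.
  1 + 1/3 = 4/3
  3 + 3/4 = 15/4
  23 + 4/15 = 349/15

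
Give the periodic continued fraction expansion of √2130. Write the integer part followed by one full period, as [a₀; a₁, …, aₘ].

a₀ = ⌊√2130⌋ = 46.

[46; 6, 1, 1, 2, 1, 1, 6, 92]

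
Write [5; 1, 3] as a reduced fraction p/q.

23/4

Using pₖ = aₖpₖ₋₁ + pₖ₋₂ and qₖ = aₖqₖ₋₁ + qₖ₋₂:
  k=0: a=5, p=5, q=1
  k=1: a=1, p=6, q=1
  k=2: a=3, p=23, q=4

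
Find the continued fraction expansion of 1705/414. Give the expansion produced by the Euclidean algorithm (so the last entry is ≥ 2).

[4; 8, 2, 4, 2, 2]

1705 = 4×414 + 49
414 = 8×49 + 22
49 = 2×22 + 5
22 = 4×5 + 2
5 = 2×2 + 1
2 = 2×1 + 0  (stop)
So 1705/414 = [4; 8, 2, 4, 2, 2].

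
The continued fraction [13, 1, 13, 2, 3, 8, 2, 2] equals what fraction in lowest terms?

61114/4387

Using pₖ = aₖpₖ₋₁ + pₖ₋₂ and qₖ = aₖqₖ₋₁ + qₖ₋₂:
  k=0: a=13, p=13, q=1
  k=1: a=1, p=14, q=1
  k=2: a=13, p=195, q=14
  k=3: a=2, p=404, q=29
  k=4: a=3, p=1407, q=101
  k=5: a=8, p=11660, q=837
  k=6: a=2, p=24727, q=1775
  k=7: a=2, p=61114, q=4387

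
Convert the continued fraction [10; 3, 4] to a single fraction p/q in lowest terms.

Fold from the inside: start with 4/1.
  3 + 1/4 = 13/4
  10 + 4/13 = 134/13

134/13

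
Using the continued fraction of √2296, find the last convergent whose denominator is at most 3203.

√2296 = [47; 1, 10, 1, 94, …] (period length 4).
Convergents:
  p_0/q_0 = 47/1
  p_1/q_1 = 48/1
  p_2/q_2 = 527/11
  p_3/q_3 = 575/12
  p_4/q_4 = 54577/1139
  p_5/q_5 = 55152/1151
  p_6/q_6 = 606097/12649
q_5 = 1151 ≤ 3203 < 12649 = q_6, so the answer is 55152/1151.

55152/1151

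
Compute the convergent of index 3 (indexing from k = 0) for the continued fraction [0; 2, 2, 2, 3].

5/12

Using pₖ = aₖpₖ₋₁ + pₖ₋₂, qₖ = aₖqₖ₋₁ + qₖ₋₂ (with p₋₁=1, p₋₂=0, q₋₁=0, q₋₂=1):
  k=0: a=0, p=0, q=1
  k=1: a=2, p=1, q=2
  k=2: a=2, p=2, q=5
  k=3: a=2, p=5, q=12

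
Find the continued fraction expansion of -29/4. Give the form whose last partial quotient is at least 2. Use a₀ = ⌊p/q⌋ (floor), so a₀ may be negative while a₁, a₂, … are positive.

[-8; 1, 3]

-29 = -8*4 + 3
4 = 1*3 + 1
3 = 3*1 + 0  (stop)
So -29/4 = [-8; 1, 3].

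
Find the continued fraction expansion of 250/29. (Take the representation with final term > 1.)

250 = 8×29 + 18
29 = 1×18 + 11
18 = 1×11 + 7
11 = 1×7 + 4
7 = 1×4 + 3
4 = 1×3 + 1
3 = 3×1 + 0  (stop)
So 250/29 = [8; 1, 1, 1, 1, 1, 3].

[8; 1, 1, 1, 1, 1, 3]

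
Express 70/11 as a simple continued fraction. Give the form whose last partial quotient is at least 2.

[6; 2, 1, 3]

70 = 6×11 + 4
11 = 2×4 + 3
4 = 1×3 + 1
3 = 3×1 + 0  (stop)
So 70/11 = [6; 2, 1, 3].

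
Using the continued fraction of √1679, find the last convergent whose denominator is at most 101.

√1679 = [40; 1, 39, 1, 80, …] (period length 4).
Convergents:
  p_0/q_0 = 40/1
  p_1/q_1 = 41/1
  p_2/q_2 = 1639/40
  p_3/q_3 = 1680/41
  p_4/q_4 = 136039/3320
q_3 = 41 ≤ 101 < 3320 = q_4, so the answer is 1680/41.

1680/41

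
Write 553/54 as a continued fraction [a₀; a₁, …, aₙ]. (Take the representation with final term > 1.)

553 = 10*54 + 13
54 = 4*13 + 2
13 = 6*2 + 1
2 = 2*1 + 0  (stop)
So 553/54 = [10; 4, 6, 2].

[10; 4, 6, 2]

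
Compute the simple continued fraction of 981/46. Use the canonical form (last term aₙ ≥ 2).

981 = 21*46 + 15
46 = 3*15 + 1
15 = 15*1 + 0  (stop)
So 981/46 = [21; 3, 15].

[21; 3, 15]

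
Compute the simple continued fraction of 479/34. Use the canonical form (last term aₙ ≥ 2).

[14; 11, 3]

479 = 14×34 + 3
34 = 11×3 + 1
3 = 3×1 + 0  (stop)
So 479/34 = [14; 11, 3].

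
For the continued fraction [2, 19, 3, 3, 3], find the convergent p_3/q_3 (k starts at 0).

Using pₖ = aₖpₖ₋₁ + pₖ₋₂, qₖ = aₖqₖ₋₁ + qₖ₋₂ (with p₋₁=1, p₋₂=0, q₋₁=0, q₋₂=1):
  k=0: a=2, p=2, q=1
  k=1: a=19, p=39, q=19
  k=2: a=3, p=119, q=58
  k=3: a=3, p=396, q=193

396/193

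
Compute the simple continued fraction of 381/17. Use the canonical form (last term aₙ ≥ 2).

[22; 2, 2, 3]

381 = 22*17 + 7
17 = 2*7 + 3
7 = 2*3 + 1
3 = 3*1 + 0  (stop)
So 381/17 = [22; 2, 2, 3].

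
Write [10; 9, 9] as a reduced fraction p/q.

829/82

Fold from the inside: start with 9/1.
  9 + 1/9 = 82/9
  10 + 9/82 = 829/82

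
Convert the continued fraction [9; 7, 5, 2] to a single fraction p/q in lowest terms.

722/79

Using pₖ = aₖpₖ₋₁ + pₖ₋₂ and qₖ = aₖqₖ₋₁ + qₖ₋₂:
  k=0: a=9, p=9, q=1
  k=1: a=7, p=64, q=7
  k=2: a=5, p=329, q=36
  k=3: a=2, p=722, q=79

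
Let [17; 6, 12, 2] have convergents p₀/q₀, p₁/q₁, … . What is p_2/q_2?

1253/73

Using pₖ = aₖpₖ₋₁ + pₖ₋₂, qₖ = aₖqₖ₋₁ + qₖ₋₂ (with p₋₁=1, p₋₂=0, q₋₁=0, q₋₂=1):
  k=0: a=17, p=17, q=1
  k=1: a=6, p=103, q=6
  k=2: a=12, p=1253, q=73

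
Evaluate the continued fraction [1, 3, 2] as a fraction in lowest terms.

9/7

Using pₖ = aₖpₖ₋₁ + pₖ₋₂ and qₖ = aₖqₖ₋₁ + qₖ₋₂:
  k=0: a=1, p=1, q=1
  k=1: a=3, p=4, q=3
  k=2: a=2, p=9, q=7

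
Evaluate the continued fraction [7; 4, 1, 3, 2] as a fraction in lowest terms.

310/43

Using pₖ = aₖpₖ₋₁ + pₖ₋₂ and qₖ = aₖqₖ₋₁ + qₖ₋₂:
  k=0: a=7, p=7, q=1
  k=1: a=4, p=29, q=4
  k=2: a=1, p=36, q=5
  k=3: a=3, p=137, q=19
  k=4: a=2, p=310, q=43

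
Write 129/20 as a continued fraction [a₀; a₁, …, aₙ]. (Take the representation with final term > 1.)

129 = 6×20 + 9
20 = 2×9 + 2
9 = 4×2 + 1
2 = 2×1 + 0  (stop)
So 129/20 = [6; 2, 4, 2].

[6; 2, 4, 2]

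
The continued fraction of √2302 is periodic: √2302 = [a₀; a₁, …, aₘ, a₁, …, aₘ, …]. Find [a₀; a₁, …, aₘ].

[47; 1, 46, 1, 94]

a₀ = ⌊√2302⌋ = 47.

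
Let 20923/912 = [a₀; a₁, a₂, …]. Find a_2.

16

20923 = 22·912 + 859   →  a_0 = 22
912 = 1·859 + 53   →  a_1 = 1
859 = 16·53 + 11   →  a_2 = 16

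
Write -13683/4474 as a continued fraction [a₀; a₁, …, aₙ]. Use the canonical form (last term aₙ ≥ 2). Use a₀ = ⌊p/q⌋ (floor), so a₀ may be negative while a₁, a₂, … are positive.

[-4; 1, 16, 7, 18, 2]

-13683 = -4*4474 + 4213
4474 = 1*4213 + 261
4213 = 16*261 + 37
261 = 7*37 + 2
37 = 18*2 + 1
2 = 2*1 + 0  (stop)
So -13683/4474 = [-4; 1, 16, 7, 18, 2].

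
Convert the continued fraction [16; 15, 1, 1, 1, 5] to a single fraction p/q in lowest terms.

Using pₖ = aₖpₖ₋₁ + pₖ₋₂ and qₖ = aₖqₖ₋₁ + qₖ₋₂:
  k=0: a=16, p=16, q=1
  k=1: a=15, p=241, q=15
  k=2: a=1, p=257, q=16
  k=3: a=1, p=498, q=31
  k=4: a=1, p=755, q=47
  k=5: a=5, p=4273, q=266

4273/266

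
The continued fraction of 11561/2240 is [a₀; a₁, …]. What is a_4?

11561 = 5·2240 + 361   →  a_0 = 5
2240 = 6·361 + 74   →  a_1 = 6
361 = 4·74 + 65   →  a_2 = 4
74 = 1·65 + 9   →  a_3 = 1
65 = 7·9 + 2   →  a_4 = 7

7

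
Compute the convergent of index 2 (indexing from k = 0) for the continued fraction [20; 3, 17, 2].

Using pₖ = aₖpₖ₋₁ + pₖ₋₂, qₖ = aₖqₖ₋₁ + qₖ₋₂ (with p₋₁=1, p₋₂=0, q₋₁=0, q₋₂=1):
  k=0: a=20, p=20, q=1
  k=1: a=3, p=61, q=3
  k=2: a=17, p=1057, q=52

1057/52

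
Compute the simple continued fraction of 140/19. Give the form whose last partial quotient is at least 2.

[7; 2, 1, 2, 2]

140 = 7*19 + 7
19 = 2*7 + 5
7 = 1*5 + 2
5 = 2*2 + 1
2 = 2*1 + 0  (stop)
So 140/19 = [7; 2, 1, 2, 2].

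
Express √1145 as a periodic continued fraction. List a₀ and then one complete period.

a₀ = ⌊√1145⌋ = 33.
With m₀=0, d₀=1 and mₖ₊₁ = dₖaₖ − mₖ, dₖ₊₁ = (n − mₖ₊₁²)/dₖ, aₖ₊₁ = ⌊(a₀+mₖ₊₁)/dₖ₊₁⌋:
  k=1: m=33, d=56, a=1
  k=2: m=23, d=11, a=5
  k=3: m=32, d=11, a=5
  k=4: m=23, d=56, a=1
  k=5: m=33, d=1, a=66
d=1 and a=2a₀=66 at k=5, so the next step gives (m, d) = (33, 56) again — its k=1 value — and the period has length 5.

[33; 1, 5, 5, 1, 66]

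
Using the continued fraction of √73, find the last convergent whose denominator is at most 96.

581/68

√73 = [8; 1, 1, 5, 5, 1, 1, 16, …] (period length 7).
Convergents:
  p_0/q_0 = 8/1
  p_1/q_1 = 9/1
  p_2/q_2 = 17/2
  p_3/q_3 = 94/11
  p_4/q_4 = 487/57
  p_5/q_5 = 581/68
  p_6/q_6 = 1068/125
q_5 = 68 ≤ 96 < 125 = q_6, so the answer is 581/68.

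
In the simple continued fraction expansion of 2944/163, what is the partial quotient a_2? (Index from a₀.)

3

2944 = 18·163 + 10   →  a_0 = 18
163 = 16·10 + 3   →  a_1 = 16
10 = 3·3 + 1   →  a_2 = 3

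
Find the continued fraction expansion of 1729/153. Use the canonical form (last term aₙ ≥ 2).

1729 = 11×153 + 46
153 = 3×46 + 15
46 = 3×15 + 1
15 = 15×1 + 0  (stop)
So 1729/153 = [11; 3, 3, 15].

[11; 3, 3, 15]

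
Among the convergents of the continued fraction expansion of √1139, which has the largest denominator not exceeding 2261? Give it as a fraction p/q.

36449/1080

√1139 = [33; 1, 2, 1, 66, …] (period length 4).
Convergents:
  p_0/q_0 = 33/1
  p_1/q_1 = 34/1
  p_2/q_2 = 101/3
  p_3/q_3 = 135/4
  p_4/q_4 = 9011/267
  p_5/q_5 = 9146/271
  p_6/q_6 = 27303/809
  p_7/q_7 = 36449/1080
  p_8/q_8 = 2432937/72089
q_7 = 1080 ≤ 2261 < 72089 = q_8, so the answer is 36449/1080.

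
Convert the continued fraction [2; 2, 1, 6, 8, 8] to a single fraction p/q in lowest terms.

Using pₖ = aₖpₖ₋₁ + pₖ₋₂ and qₖ = aₖqₖ₋₁ + qₖ₋₂:
  k=0: a=2, p=2, q=1
  k=1: a=2, p=5, q=2
  k=2: a=1, p=7, q=3
  k=3: a=6, p=47, q=20
  k=4: a=8, p=383, q=163
  k=5: a=8, p=3111, q=1324

3111/1324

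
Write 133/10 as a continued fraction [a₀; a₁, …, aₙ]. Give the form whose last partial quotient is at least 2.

[13; 3, 3]

133 = 13·10 + 3
10 = 3·3 + 1
3 = 3·1 + 0  (stop)
So 133/10 = [13; 3, 3].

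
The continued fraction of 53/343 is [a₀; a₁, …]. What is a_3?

53 = 0·343 + 53   →  a_0 = 0
343 = 6·53 + 25   →  a_1 = 6
53 = 2·25 + 3   →  a_2 = 2
25 = 8·3 + 1   →  a_3 = 8

8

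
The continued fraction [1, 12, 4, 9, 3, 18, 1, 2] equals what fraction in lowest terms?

86758/80207

Using pₖ = aₖpₖ₋₁ + pₖ₋₂ and qₖ = aₖqₖ₋₁ + qₖ₋₂:
  k=0: a=1, p=1, q=1
  k=1: a=12, p=13, q=12
  k=2: a=4, p=53, q=49
  k=3: a=9, p=490, q=453
  k=4: a=3, p=1523, q=1408
  k=5: a=18, p=27904, q=25797
  k=6: a=1, p=29427, q=27205
  k=7: a=2, p=86758, q=80207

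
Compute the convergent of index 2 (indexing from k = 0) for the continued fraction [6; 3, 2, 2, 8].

44/7

Using pₖ = aₖpₖ₋₁ + pₖ₋₂, qₖ = aₖqₖ₋₁ + qₖ₋₂ (with p₋₁=1, p₋₂=0, q₋₁=0, q₋₂=1):
  k=0: a=6, p=6, q=1
  k=1: a=3, p=19, q=3
  k=2: a=2, p=44, q=7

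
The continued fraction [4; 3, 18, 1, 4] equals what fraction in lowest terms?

Fold from the inside: start with 4/1.
  1 + 1/4 = 5/4
  18 + 4/5 = 94/5
  3 + 5/94 = 287/94
  4 + 94/287 = 1242/287

1242/287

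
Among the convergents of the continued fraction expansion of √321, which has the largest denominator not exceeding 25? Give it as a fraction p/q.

215/12

√321 = [17; 1, 10, 1, 34, …] (period length 4).
Convergents:
  p_0/q_0 = 17/1
  p_1/q_1 = 18/1
  p_2/q_2 = 197/11
  p_3/q_3 = 215/12
  p_4/q_4 = 7507/419
q_3 = 12 ≤ 25 < 419 = q_4, so the answer is 215/12.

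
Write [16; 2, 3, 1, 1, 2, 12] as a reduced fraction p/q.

8351/508

Fold from the inside: start with 12/1.
  2 + 1/12 = 25/12
  1 + 12/25 = 37/25
  1 + 25/37 = 62/37
  3 + 37/62 = 223/62
  2 + 62/223 = 508/223
  16 + 223/508 = 8351/508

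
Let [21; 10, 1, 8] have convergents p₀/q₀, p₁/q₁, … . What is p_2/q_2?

232/11

Using pₖ = aₖpₖ₋₁ + pₖ₋₂, qₖ = aₖqₖ₋₁ + qₖ₋₂ (with p₋₁=1, p₋₂=0, q₋₁=0, q₋₂=1):
  k=0: a=21, p=21, q=1
  k=1: a=10, p=211, q=10
  k=2: a=1, p=232, q=11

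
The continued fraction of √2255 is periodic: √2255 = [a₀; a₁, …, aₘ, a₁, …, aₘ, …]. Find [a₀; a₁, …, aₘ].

[47; 2, 18, 2, 94]

a₀ = ⌊√2255⌋ = 47.
With m₀=0, d₀=1 and mₖ₊₁ = dₖaₖ − mₖ, dₖ₊₁ = (n − mₖ₊₁²)/dₖ, aₖ₊₁ = ⌊(a₀+mₖ₊₁)/dₖ₊₁⌋:
  k=1: m=47, d=46, a=2
  k=2: m=45, d=5, a=18
  k=3: m=45, d=46, a=2
  k=4: m=47, d=1, a=94
d=1 and a=2a₀=94 at k=4, so the next step gives (m, d) = (47, 46) again — its k=1 value — and the period has length 4.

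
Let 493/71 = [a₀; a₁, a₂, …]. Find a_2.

493 = 6·71 + 67   →  a_0 = 6
71 = 1·67 + 4   →  a_1 = 1
67 = 16·4 + 3   →  a_2 = 16

16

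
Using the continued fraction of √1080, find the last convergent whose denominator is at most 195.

5291/161

√1080 = [32; 1, 6, 3, 6, 1, 64, …] (period length 6).
Convergents:
  p_0/q_0 = 32/1
  p_1/q_1 = 33/1
  p_2/q_2 = 230/7
  p_3/q_3 = 723/22
  p_4/q_4 = 4568/139
  p_5/q_5 = 5291/161
  p_6/q_6 = 343192/10443
q_5 = 161 ≤ 195 < 10443 = q_6, so the answer is 5291/161.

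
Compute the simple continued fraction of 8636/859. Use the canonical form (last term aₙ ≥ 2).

8636 = 10*859 + 46
859 = 18*46 + 31
46 = 1*31 + 15
31 = 2*15 + 1
15 = 15*1 + 0  (stop)
So 8636/859 = [10; 18, 1, 2, 15].

[10; 18, 1, 2, 15]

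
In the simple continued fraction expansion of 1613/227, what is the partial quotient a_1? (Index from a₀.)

1613 = 7·227 + 24   →  a_0 = 7
227 = 9·24 + 11   →  a_1 = 9

9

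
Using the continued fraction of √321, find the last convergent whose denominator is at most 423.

√321 = [17; 1, 10, 1, 34, …] (period length 4).
Convergents:
  p_0/q_0 = 17/1
  p_1/q_1 = 18/1
  p_2/q_2 = 197/11
  p_3/q_3 = 215/12
  p_4/q_4 = 7507/419
  p_5/q_5 = 7722/431
q_4 = 419 ≤ 423 < 431 = q_5, so the answer is 7507/419.

7507/419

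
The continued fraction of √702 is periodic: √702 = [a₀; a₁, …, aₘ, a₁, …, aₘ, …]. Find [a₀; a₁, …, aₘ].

[26; 2, 52]

a₀ = ⌊√702⌋ = 26.
With m₀=0, d₀=1 and mₖ₊₁ = dₖaₖ − mₖ, dₖ₊₁ = (n − mₖ₊₁²)/dₖ, aₖ₊₁ = ⌊(a₀+mₖ₊₁)/dₖ₊₁⌋:
  k=1: m=26, d=26, a=2
  k=2: m=26, d=1, a=52
d=1 and a=2a₀=52 at k=2, so the next step gives (m, d) = (26, 26) again — its k=1 value — and the period has length 2.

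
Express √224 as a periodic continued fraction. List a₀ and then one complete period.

a₀ = ⌊√224⌋ = 14.
With m₀=0, d₀=1 and mₖ₊₁ = dₖaₖ − mₖ, dₖ₊₁ = (n − mₖ₊₁²)/dₖ, aₖ₊₁ = ⌊(a₀+mₖ₊₁)/dₖ₊₁⌋:
  k=1: m=14, d=28, a=1
  k=2: m=14, d=1, a=28
d=1 and a=2a₀=28 at k=2, so the next step gives (m, d) = (14, 28) again — its k=1 value — and the period has length 2.

[14; 1, 28]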